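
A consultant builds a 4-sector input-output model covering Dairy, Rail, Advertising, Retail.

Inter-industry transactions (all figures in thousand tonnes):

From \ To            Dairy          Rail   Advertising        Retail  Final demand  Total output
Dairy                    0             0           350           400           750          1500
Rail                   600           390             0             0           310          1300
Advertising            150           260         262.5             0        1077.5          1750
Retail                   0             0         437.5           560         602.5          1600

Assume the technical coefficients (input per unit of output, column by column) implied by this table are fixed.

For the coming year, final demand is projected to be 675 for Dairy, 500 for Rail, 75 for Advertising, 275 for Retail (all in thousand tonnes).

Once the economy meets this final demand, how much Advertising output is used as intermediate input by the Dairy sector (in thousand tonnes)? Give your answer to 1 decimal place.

Technical coefficients a_ij = z_ij / X_j:
  a_11 = 0/1500 = 0.00, a_21 = 600/1500 = 0.40, a_31 = 150/1500 = 0.10, a_41 = 0/1500 = 0.00
  a_12 = 0/1300 = 0.00, a_22 = 390/1300 = 0.30, a_32 = 260/1300 = 0.20, a_42 = 0/1300 = 0.00
  a_13 = 350/1750 = 0.20, a_23 = 0/1750 = 0.00, a_33 = 262.5/1750 = 0.15, a_43 = 437.5/1750 = 0.25
  a_14 = 400/1600 = 0.25, a_24 = 0/1600 = 0.00, a_34 = 0/1600 = 0.00, a_44 = 560/1600 = 0.35
I − A =
  [   1.00     0.00    -0.20    -0.25]
  [  -0.40     0.70     0.00     0.00]
  [  -0.10    -0.20     0.85     0.00]
  [   0.00     0.00    -0.25     0.65]
Compute the cofactors C_ij = (−1)^(i+j)·(3×3 minor ij) of I−A; the adjugate is their transpose:
adj(I−A) = Cᵀ =
  [ 0.38675   0.03850   0.13475   0.14875]
  [ 0.22100   0.53325   0.07700   0.08500]
  [ 0.09750   0.13000   0.45500   0.03750]
  [ 0.03750   0.05000   0.17500   0.56500]
det(I−A) = Σ_j (I−A)_1j·C_1j = (1.00)(0.38675) + (0.00)(0.22100) + (-0.20)(0.09750) + (-0.25)(0.03750) = 0.357875
(I − A)⁻¹ = adj(I−A) / det(I−A) ≈
  [   1.0807     0.1076     0.3765     0.4156]
  [   0.6175     1.4900     0.2152     0.2375]
  [   0.2724     0.3633     1.2714     0.1048]
  [   0.1048     0.1397     0.4890     1.5788]
First solve x = (I − A)⁻¹ d = adj(I−A)·d / det(I−A); in particular x_1 = (0.38675·675 + 0.03850·500 + 0.13475·75 + 0.14875·275) / 0.357875 = 331.31875 / 0.357875 ≈ 925.795.
Intermediate flow from 3 to 1: z_31 = a_31 · x_1 = 0.10 × 331.31875 / 0.357875 = 33.131875 / 0.357875 ≈ 92.6.

z_31 = 92.6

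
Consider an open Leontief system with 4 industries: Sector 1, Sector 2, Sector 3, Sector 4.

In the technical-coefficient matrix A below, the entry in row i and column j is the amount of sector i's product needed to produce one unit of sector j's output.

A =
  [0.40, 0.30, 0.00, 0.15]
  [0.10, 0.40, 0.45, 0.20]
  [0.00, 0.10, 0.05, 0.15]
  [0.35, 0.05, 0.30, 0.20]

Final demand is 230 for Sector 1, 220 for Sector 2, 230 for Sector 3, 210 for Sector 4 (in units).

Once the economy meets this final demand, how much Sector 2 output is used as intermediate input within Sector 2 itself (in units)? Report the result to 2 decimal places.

z_22 = 569.27

I − A =
  [   0.60    -0.30     0.00    -0.15]
  [  -0.10     0.60    -0.45    -0.20]
  [   0.00    -0.10     0.95    -0.15]
  [  -0.35    -0.05    -0.30     0.80]
Compute the cofactors C_ij = (−1)^(i+j)·(3×3 minor ij) of I−A; the adjugate is their transpose:
adj(I−A) = Cᵀ =
  [ 0.374125   0.226125   0.156375   0.156000]
  [ 0.161625   0.379125   0.232875   0.168750]
  [ 0.047250   0.063000   0.204750   0.063000]
  [ 0.191500   0.146250   0.159750   0.286500]
det(I−A) = Σ_j (I−A)_1j·C_1j = (0.60)(0.374125) + (-0.30)(0.161625) + (0.00)(0.047250) + (-0.15)(0.191500) = 0.1472625
(I − A)⁻¹ = adj(I−A) / det(I−A) ≈
  [   2.5405     1.5355     1.0619     1.0593]
  [   1.0975     2.5745     1.5814     1.1459]
  [   0.3209     0.4278     1.3904     0.4278]
  [   1.3004     0.9931     1.0848     1.9455]
First solve x = (I − A)⁻¹ d = adj(I−A)·d / det(I−A); in particular x_2 = (0.161625·230 + 0.379125·220 + 0.232875·230 + 0.168750·210) / 0.1472625 = 209.58 / 0.1472625 ≈ 1423.1729.
Intermediate flow from 2 to 2: z_22 = a_22 · x_2 = 0.40 × 209.58 / 0.1472625 = 83.832 / 0.1472625 ≈ 569.27.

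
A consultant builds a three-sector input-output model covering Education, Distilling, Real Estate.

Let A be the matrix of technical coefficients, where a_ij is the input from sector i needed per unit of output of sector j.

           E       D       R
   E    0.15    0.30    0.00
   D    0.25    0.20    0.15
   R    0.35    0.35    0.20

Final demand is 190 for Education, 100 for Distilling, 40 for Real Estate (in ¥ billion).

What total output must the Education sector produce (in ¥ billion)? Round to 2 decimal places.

I − A =
  [   0.85    -0.30     0.00]
  [  -0.25     0.80    -0.15]
  [  -0.35    -0.35     0.80]
Cofactors of I−A, C_ij = (−1)^(i+j)·(minor ij) (rows/columns in the sector order above):
  C_11 = (0.80)(0.80) − (-0.15)(-0.35) = 0.5875
  C_12 = −[(-0.25)(0.80) − (-0.15)(-0.35)] = 0.2525
  C_13 = (-0.25)(-0.35) − (0.80)(-0.35) = 0.3675
  C_21 = −[(-0.30)(0.80) − (0.00)(-0.35)] = 0.2400
  C_22 = (0.85)(0.80) − (0.00)(-0.35) = 0.6800
  C_23 = −[(0.85)(-0.35) − (-0.30)(-0.35)] = 0.4025
  C_31 = (-0.30)(-0.15) − (0.00)(0.80) = 0.0450
  C_32 = −[(0.85)(-0.15) − (0.00)(-0.25)] = 0.1275
  C_33 = (0.85)(0.80) − (-0.30)(-0.25) = 0.6050
det(I−A) = Σ_j (I−A)_1j·C_1j = (0.85)(0.5875) + (-0.30)(0.2525) + (0.00)(0.3675) = 0.423625
adj(I−A) = Cᵀ =
  [ 0.5875   0.2400   0.0450]
  [ 0.2525   0.6800   0.1275]
  [ 0.3675   0.4025   0.6050]
(I − A)⁻¹ = adj(I−A) / det(I−A) ≈
  [   1.3868     0.5665     0.1062]
  [   0.5960     1.6052     0.3010]
  [   0.8675     0.9501     1.4281]
x = (I − A)⁻¹ d = adj(I−A)·d / det(I−A), with det(I−A) = 0.423625:
  x_E = (0.5875·190 + 0.2400·100 + 0.0450·40) / 0.423625 = 137.425 / 0.423625 ≈ 324.40
  x_D = (0.2525·190 + 0.6800·100 + 0.1275·40) / 0.423625 = 121.075 / 0.423625 ≈ 285.81
  x_R = (0.3675·190 + 0.4025·100 + 0.6050·40) / 0.423625 = 134.275 / 0.423625 ≈ 316.97

x_E = 324.40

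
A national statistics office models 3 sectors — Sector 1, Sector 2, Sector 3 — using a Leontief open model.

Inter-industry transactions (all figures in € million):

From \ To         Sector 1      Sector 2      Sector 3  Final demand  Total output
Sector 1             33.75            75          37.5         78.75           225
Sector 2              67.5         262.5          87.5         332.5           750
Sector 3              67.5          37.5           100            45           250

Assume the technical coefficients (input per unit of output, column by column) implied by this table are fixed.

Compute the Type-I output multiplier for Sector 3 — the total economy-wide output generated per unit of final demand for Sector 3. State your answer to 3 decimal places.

m_3 = 3.887

Technical coefficients a_ij = z_ij / X_j:
  a_11 = 33.75/225 = 0.15, a_21 = 67.5/225 = 0.30, a_31 = 67.5/225 = 0.30
  a_12 = 75/750 = 0.10, a_22 = 262.5/750 = 0.35, a_32 = 37.5/750 = 0.05
  a_13 = 37.5/250 = 0.15, a_23 = 87.5/250 = 0.35, a_33 = 100/250 = 0.40
I − A =
  [   0.85    -0.10    -0.15]
  [  -0.30     0.65    -0.35]
  [  -0.30    -0.05     0.60]
Cofactors of I−A, C_ij = (−1)^(i+j)·(minor ij) (rows/columns in the sector order above):
  C_11 = (0.65)(0.60) − (-0.35)(-0.05) = 0.3725
  C_12 = −[(-0.30)(0.60) − (-0.35)(-0.30)] = 0.2850
  C_13 = (-0.30)(-0.05) − (0.65)(-0.30) = 0.2100
  C_21 = −[(-0.10)(0.60) − (-0.15)(-0.05)] = 0.0675
  C_22 = (0.85)(0.60) − (-0.15)(-0.30) = 0.4650
  C_23 = −[(0.85)(-0.05) − (-0.10)(-0.30)] = 0.0725
  C_31 = (-0.10)(-0.35) − (-0.15)(0.65) = 0.1325
  C_32 = −[(0.85)(-0.35) − (-0.15)(-0.30)] = 0.3425
  C_33 = (0.85)(0.65) − (-0.10)(-0.30) = 0.5225
det(I−A) = Σ_j (I−A)_1j·C_1j = (0.85)(0.3725) + (-0.10)(0.2850) + (-0.15)(0.2100) = 0.256625
adj(I−A) = Cᵀ =
  [ 0.3725   0.0675   0.1325]
  [ 0.2850   0.4650   0.3425]
  [ 0.2100   0.0725   0.5225]
(I − A)⁻¹ = adj(I−A) / det(I−A) ≈
  [   1.4515     0.2630     0.5163]
  [   1.1106     1.8120     1.3346]
  [   0.8183     0.2825     2.0360]
The output multiplier for sector j is the column-j sum of the Leontief inverse (I − A)⁻¹ = adj(I−A) / det(I−A).
Column 3 of adj(I−A): (0.1325, 0.3425, 0.5225); det(I−A) = 0.256625.
m_3 = (0.1325 + 0.3425 + 0.5225) / 0.256625 = 0.9975 / 0.256625 ≈ 3.887.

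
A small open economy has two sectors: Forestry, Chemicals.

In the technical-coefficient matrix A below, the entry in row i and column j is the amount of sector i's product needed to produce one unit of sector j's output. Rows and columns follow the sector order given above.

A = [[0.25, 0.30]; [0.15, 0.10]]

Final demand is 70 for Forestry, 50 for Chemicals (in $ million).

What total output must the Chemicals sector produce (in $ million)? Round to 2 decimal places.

I − A =
  [   0.75    -0.30]
  [  -0.15     0.90]
det(I−A) = (0.75)(0.90) − (-0.30)(-0.15) = 0.6300
adj(I−A) = [[0.90, 0.30], [0.15, 0.75]]
(I − A)⁻¹ = adj(I−A) / det(I−A) ≈
  [   1.4286     0.4762]
  [   0.2381     1.1905]
x = (I − A)⁻¹ d = adj(I−A)·d / det(I−A), with det(I−A) = 0.6300:
  x_F = (0.90·70 + 0.30·50) / 0.6300 = 78.00 / 0.6300 ≈ 123.81
  x_C = (0.15·70 + 0.75·50) / 0.6300 = 48.00 / 0.6300 ≈ 76.19

x_C = 76.19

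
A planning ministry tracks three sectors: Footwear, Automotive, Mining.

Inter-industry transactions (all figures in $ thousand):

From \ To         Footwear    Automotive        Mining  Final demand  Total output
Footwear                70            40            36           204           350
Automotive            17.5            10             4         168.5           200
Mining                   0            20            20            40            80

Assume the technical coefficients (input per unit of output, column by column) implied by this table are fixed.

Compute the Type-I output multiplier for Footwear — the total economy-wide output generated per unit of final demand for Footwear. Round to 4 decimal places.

m_F = 1.3483

Technical coefficients a_ij = z_ij / X_j:
  a_FF = 70/350 = 0.20, a_AF = 17.5/350 = 0.05, a_MF = 0/350 = 0.00
  a_FA = 40/200 = 0.20, a_AA = 10/200 = 0.05, a_MA = 20/200 = 0.10
  a_FM = 36/80 = 0.45, a_AM = 4/80 = 0.05, a_MM = 20/80 = 0.25
I − A =
  [   0.80    -0.20    -0.45]
  [  -0.05     0.95    -0.05]
  [   0.00    -0.10     0.75]
Cofactors of I−A, C_ij = (−1)^(i+j)·(minor ij) (rows/columns in the sector order above):
  C_11 = (0.95)(0.75) − (-0.05)(-0.10) = 0.7075
  C_12 = −[(-0.05)(0.75) − (-0.05)(0.00)] = 0.0375
  C_13 = (-0.05)(-0.10) − (0.95)(0.00) = 0.0050
  C_21 = −[(-0.20)(0.75) − (-0.45)(-0.10)] = 0.1950
  C_22 = (0.80)(0.75) − (-0.45)(0.00) = 0.6000
  C_23 = −[(0.80)(-0.10) − (-0.20)(0.00)] = 0.0800
  C_31 = (-0.20)(-0.05) − (-0.45)(0.95) = 0.4375
  C_32 = −[(0.80)(-0.05) − (-0.45)(-0.05)] = 0.0625
  C_33 = (0.80)(0.95) − (-0.20)(-0.05) = 0.7500
det(I−A) = Σ_j (I−A)_1j·C_1j = (0.80)(0.7075) + (-0.20)(0.0375) + (-0.45)(0.0050) = 0.55625
adj(I−A) = Cᵀ =
  [ 0.7075   0.1950   0.4375]
  [ 0.0375   0.6000   0.0625]
  [ 0.0050   0.0800   0.7500]
(I − A)⁻¹ = adj(I−A) / det(I−A) ≈
  [   1.27191     0.35056     0.78652]
  [   0.06742     1.07865     0.11236]
  [   0.00899     0.14382     1.34831]
The output multiplier for sector j is the column-j sum of the Leontief inverse (I − A)⁻¹ = adj(I−A) / det(I−A).
Column F of adj(I−A): (0.7075, 0.0375, 0.0050); det(I−A) = 0.55625.
m_F = (0.7075 + 0.0375 + 0.0050) / 0.55625 = 0.75 / 0.55625 ≈ 1.3483.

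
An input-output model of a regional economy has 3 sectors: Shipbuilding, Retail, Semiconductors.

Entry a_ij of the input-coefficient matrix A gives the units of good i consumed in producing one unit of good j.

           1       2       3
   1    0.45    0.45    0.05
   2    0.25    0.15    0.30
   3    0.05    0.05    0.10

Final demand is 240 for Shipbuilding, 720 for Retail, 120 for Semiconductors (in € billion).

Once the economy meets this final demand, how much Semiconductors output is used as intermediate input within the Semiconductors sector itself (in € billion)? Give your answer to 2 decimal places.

z_33 = 30.42

I − A =
  [   0.55    -0.45    -0.05]
  [  -0.25     0.85    -0.30]
  [  -0.05    -0.05     0.90]
Cofactors of I−A, C_ij = (−1)^(i+j)·(minor ij) (rows/columns in the sector order above):
  C_11 = (0.85)(0.90) − (-0.30)(-0.05) = 0.7500
  C_12 = −[(-0.25)(0.90) − (-0.30)(-0.05)] = 0.2400
  C_13 = (-0.25)(-0.05) − (0.85)(-0.05) = 0.0550
  C_21 = −[(-0.45)(0.90) − (-0.05)(-0.05)] = 0.4075
  C_22 = (0.55)(0.90) − (-0.05)(-0.05) = 0.4925
  C_23 = −[(0.55)(-0.05) − (-0.45)(-0.05)] = 0.0500
  C_31 = (-0.45)(-0.30) − (-0.05)(0.85) = 0.1775
  C_32 = −[(0.55)(-0.30) − (-0.05)(-0.25)] = 0.1775
  C_33 = (0.55)(0.85) − (-0.45)(-0.25) = 0.3550
det(I−A) = Σ_j (I−A)_1j·C_1j = (0.55)(0.7500) + (-0.45)(0.2400) + (-0.05)(0.0550) = 0.30175
adj(I−A) = Cᵀ =
  [ 0.7500   0.4075   0.1775]
  [ 0.2400   0.4925   0.1775]
  [ 0.0550   0.0500   0.3550]
(I − A)⁻¹ = adj(I−A) / det(I−A) ≈
  [   2.4855     1.3505     0.5882]
  [   0.7954     1.6321     0.5882]
  [   0.1823     0.1657     1.1765]
First solve x = (I − A)⁻¹ d = adj(I−A)·d / det(I−A); in particular x_3 = (0.0550·240 + 0.0500·720 + 0.3550·120) / 0.30175 = 91.80 / 0.30175 ≈ 304.2254.
Intermediate flow from 3 to 3: z_33 = a_33 · x_3 = 0.10 × 91.80 / 0.30175 = 9.18 / 0.30175 ≈ 30.42.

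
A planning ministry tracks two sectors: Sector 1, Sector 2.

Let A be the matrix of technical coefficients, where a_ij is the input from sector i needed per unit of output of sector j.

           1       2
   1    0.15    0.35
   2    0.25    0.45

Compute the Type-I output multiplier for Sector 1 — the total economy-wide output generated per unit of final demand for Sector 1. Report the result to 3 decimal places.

I − A =
  [   0.85    -0.35]
  [  -0.25     0.55]
det(I−A) = (0.85)(0.55) − (-0.35)(-0.25) = 0.3800
adj(I−A) = [[0.55, 0.35], [0.25, 0.85]]
(I − A)⁻¹ = adj(I−A) / det(I−A) ≈
  [   1.4474     0.9211]
  [   0.6579     2.2368]
The output multiplier for sector j is the column-j sum of the Leontief inverse (I − A)⁻¹ = adj(I−A) / det(I−A).
Column 1 of adj(I−A): (0.55, 0.25); det(I−A) = 0.3800.
m_1 = (0.55 + 0.25) / 0.3800 = 0.80 / 0.3800 ≈ 2.105.

m_1 = 2.105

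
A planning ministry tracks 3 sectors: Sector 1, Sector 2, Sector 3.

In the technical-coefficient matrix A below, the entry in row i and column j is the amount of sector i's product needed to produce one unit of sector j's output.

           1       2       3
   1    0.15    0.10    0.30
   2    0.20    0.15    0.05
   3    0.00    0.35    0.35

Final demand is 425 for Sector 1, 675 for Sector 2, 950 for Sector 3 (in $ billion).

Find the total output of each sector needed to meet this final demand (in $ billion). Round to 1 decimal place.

x_1 = 1400.2, x_2 = 1249.1, x_3 = 2134.1

I − A =
  [   0.85    -0.10    -0.30]
  [  -0.20     0.85    -0.05]
  [   0.00    -0.35     0.65]
Cofactors of I−A, C_ij = (−1)^(i+j)·(minor ij) (rows/columns in the sector order above):
  C_11 = (0.85)(0.65) − (-0.05)(-0.35) = 0.5350
  C_12 = −[(-0.20)(0.65) − (-0.05)(0.00)] = 0.1300
  C_13 = (-0.20)(-0.35) − (0.85)(0.00) = 0.0700
  C_21 = −[(-0.10)(0.65) − (-0.30)(-0.35)] = 0.1700
  C_22 = (0.85)(0.65) − (-0.30)(0.00) = 0.5525
  C_23 = −[(0.85)(-0.35) − (-0.10)(0.00)] = 0.2975
  C_31 = (-0.10)(-0.05) − (-0.30)(0.85) = 0.2600
  C_32 = −[(0.85)(-0.05) − (-0.30)(-0.20)] = 0.1025
  C_33 = (0.85)(0.85) − (-0.10)(-0.20) = 0.7025
det(I−A) = Σ_j (I−A)_1j·C_1j = (0.85)(0.5350) + (-0.10)(0.1300) + (-0.30)(0.0700) = 0.42075
adj(I−A) = Cᵀ =
  [ 0.5350   0.1700   0.2600]
  [ 0.1300   0.5525   0.1025]
  [ 0.0700   0.2975   0.7025]
(I − A)⁻¹ = adj(I−A) / det(I−A) ≈
  [   1.2715     0.4040     0.6179]
  [   0.3090     1.3131     0.2436]
  [   0.1664     0.7071     1.6696]
x = (I − A)⁻¹ d = adj(I−A)·d / det(I−A), with det(I−A) = 0.42075:
  x_1 = (0.5350·425 + 0.1700·675 + 0.2600·950) / 0.42075 = 589.125 / 0.42075 ≈ 1400.2
  x_2 = (0.1300·425 + 0.5525·675 + 0.1025·950) / 0.42075 = 525.5625 / 0.42075 ≈ 1249.1
  x_3 = (0.0700·425 + 0.2975·675 + 0.7025·950) / 0.42075 = 897.9375 / 0.42075 ≈ 2134.1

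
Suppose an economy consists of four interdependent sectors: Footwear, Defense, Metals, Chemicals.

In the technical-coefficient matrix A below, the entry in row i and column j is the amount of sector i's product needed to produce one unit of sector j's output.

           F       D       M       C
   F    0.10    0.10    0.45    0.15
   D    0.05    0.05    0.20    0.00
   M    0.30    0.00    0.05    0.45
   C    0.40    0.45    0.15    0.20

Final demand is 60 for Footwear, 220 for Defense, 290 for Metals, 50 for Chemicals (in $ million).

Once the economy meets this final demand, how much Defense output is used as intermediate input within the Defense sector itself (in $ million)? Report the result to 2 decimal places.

I − A =
  [   0.90    -0.10    -0.45    -0.15]
  [  -0.05     0.95    -0.20     0.00]
  [  -0.30     0.00     0.95    -0.45]
  [  -0.40    -0.45    -0.15     0.80]
Compute the cofactors C_ij = (−1)^(i+j)·(3×3 minor ij) of I−A; the adjugate is their transpose:
adj(I−A) = Cᵀ =
  [ 0.617375   0.224500   0.392875   0.336750]
  [ 0.118625   0.370500   0.151125   0.107250]
  [ 0.409125   0.244500   0.619625   0.425250]
  [ 0.452125   0.366500   0.397625   0.673250]
det(I−A) = Σ_j (I−A)_1j·C_1j = (0.90)(0.617375) + (-0.10)(0.118625) + (-0.45)(0.409125) + (-0.15)(0.452125) = 0.29185
(I − A)⁻¹ = adj(I−A) / det(I−A) ≈
  [   2.1154     0.7692     1.3462     1.1538]
  [   0.4065     1.2695     0.5178     0.3675]
  [   1.4018     0.8378     2.1231     1.4571]
  [   1.5492     1.2558     1.3624     2.3068]
First solve x = (I − A)⁻¹ d = adj(I−A)·d / det(I−A); in particular x_D = (0.118625·60 + 0.370500·220 + 0.151125·290 + 0.107250·50) / 0.29185 = 137.81625 / 0.29185 ≈ 472.2160.
Intermediate flow from D to D: z_DD = a_DD · x_D = 0.05 × 137.81625 / 0.29185 = 6.8908125 / 0.29185 ≈ 23.61.

z_DD = 23.61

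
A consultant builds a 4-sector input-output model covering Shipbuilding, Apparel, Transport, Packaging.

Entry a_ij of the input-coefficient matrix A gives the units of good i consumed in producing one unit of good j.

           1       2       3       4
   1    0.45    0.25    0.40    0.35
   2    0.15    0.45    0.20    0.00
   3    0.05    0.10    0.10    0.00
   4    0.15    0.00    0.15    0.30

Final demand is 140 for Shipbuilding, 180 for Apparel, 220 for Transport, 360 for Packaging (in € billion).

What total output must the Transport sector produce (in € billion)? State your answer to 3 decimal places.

x_3 = 435.168

I − A =
  [   0.55    -0.25    -0.40    -0.35]
  [  -0.15     0.55    -0.20     0.00]
  [  -0.05    -0.10     0.90     0.00]
  [  -0.15     0.00    -0.15     0.70]
Compute the cofactors C_ij = (−1)^(i+j)·(3×3 minor ij) of I−A; the adjugate is their transpose:
adj(I−A) = Cᵀ =
  [ 0.332500   0.190750   0.217875   0.166250]
  [ 0.101500   0.282625   0.116375   0.050750]
  [ 0.029750   0.042000   0.156625   0.014875]
  [ 0.077625   0.049875   0.080250   0.208000]
det(I−A) = Σ_j (I−A)_1j·C_1j = (0.55)(0.332500) + (-0.25)(0.101500) + (-0.40)(0.029750) + (-0.35)(0.077625) = 0.11843125
(I − A)⁻¹ = adj(I−A) / det(I−A) ≈
  [   2.8075     1.6106     1.8397     1.4038]
  [   0.8570     2.3864     0.9826     0.4285]
  [   0.2512     0.3546     1.3225     0.1256]
  [   0.6554     0.4211     0.6776     1.7563]
x = (I − A)⁻¹ d = adj(I−A)·d / det(I−A), with det(I−A) = 0.11843125:
  x_1 = (0.332500·140 + 0.190750·180 + 0.217875·220 + 0.166250·360) / 0.11843125 = 188.6675 / 0.11843125 ≈ 1593.055
  x_2 = (0.101500·140 + 0.282625·180 + 0.116375·220 + 0.050750·360) / 0.11843125 = 108.955 / 0.11843125 ≈ 919.985
  x_3 = (0.029750·140 + 0.042000·180 + 0.156625·220 + 0.014875·360) / 0.11843125 = 51.5375 / 0.11843125 ≈ 435.168
  x_4 = (0.077625·140 + 0.049875·180 + 0.080250·220 + 0.208000·360) / 0.11843125 = 112.38 / 0.11843125 ≈ 948.905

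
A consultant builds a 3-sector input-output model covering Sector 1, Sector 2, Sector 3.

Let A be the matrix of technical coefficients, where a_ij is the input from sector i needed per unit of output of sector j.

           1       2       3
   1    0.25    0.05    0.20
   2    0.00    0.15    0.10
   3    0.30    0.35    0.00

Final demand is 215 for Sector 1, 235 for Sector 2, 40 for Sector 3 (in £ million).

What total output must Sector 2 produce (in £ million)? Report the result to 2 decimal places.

x_2 = 307.11

I − A =
  [   0.75    -0.05    -0.20]
  [   0.00     0.85    -0.10]
  [  -0.30    -0.35     1.00]
Cofactors of I−A, C_ij = (−1)^(i+j)·(minor ij) (rows/columns in the sector order above):
  C_11 = (0.85)(1.00) − (-0.10)(-0.35) = 0.8150
  C_12 = −[(0.00)(1.00) − (-0.10)(-0.30)] = 0.0300
  C_13 = (0.00)(-0.35) − (0.85)(-0.30) = 0.2550
  C_21 = −[(-0.05)(1.00) − (-0.20)(-0.35)] = 0.1200
  C_22 = (0.75)(1.00) − (-0.20)(-0.30) = 0.6900
  C_23 = −[(0.75)(-0.35) − (-0.05)(-0.30)] = 0.2775
  C_31 = (-0.05)(-0.10) − (-0.20)(0.85) = 0.1750
  C_32 = −[(0.75)(-0.10) − (-0.20)(0.00)] = 0.0750
  C_33 = (0.75)(0.85) − (-0.05)(0.00) = 0.6375
det(I−A) = Σ_j (I−A)_1j·C_1j = (0.75)(0.8150) + (-0.05)(0.0300) + (-0.20)(0.2550) = 0.55875
adj(I−A) = Cᵀ =
  [ 0.8150   0.1200   0.1750]
  [ 0.0300   0.6900   0.0750]
  [ 0.2550   0.2775   0.6375]
(I − A)⁻¹ = adj(I−A) / det(I−A) ≈
  [   1.4586     0.2148     0.3132]
  [   0.0537     1.2349     0.1342]
  [   0.4564     0.4966     1.1409]
x = (I − A)⁻¹ d = adj(I−A)·d / det(I−A), with det(I−A) = 0.55875:
  x_1 = (0.8150·215 + 0.1200·235 + 0.1750·40) / 0.55875 = 210.425 / 0.55875 ≈ 376.60
  x_2 = (0.0300·215 + 0.6900·235 + 0.0750·40) / 0.55875 = 171.60 / 0.55875 ≈ 307.11
  x_3 = (0.2550·215 + 0.2775·235 + 0.6375·40) / 0.55875 = 145.5375 / 0.55875 ≈ 260.47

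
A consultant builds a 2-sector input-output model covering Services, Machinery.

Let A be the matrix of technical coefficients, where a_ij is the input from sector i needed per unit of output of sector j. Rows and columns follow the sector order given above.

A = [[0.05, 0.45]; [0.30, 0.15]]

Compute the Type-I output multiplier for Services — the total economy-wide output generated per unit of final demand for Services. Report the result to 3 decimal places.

I − A =
  [   0.95    -0.45]
  [  -0.30     0.85]
det(I−A) = (0.95)(0.85) − (-0.45)(-0.30) = 0.6725
adj(I−A) = [[0.85, 0.45], [0.30, 0.95]]
(I − A)⁻¹ = adj(I−A) / det(I−A) ≈
  [   1.2639     0.6691]
  [   0.4461     1.4126]
The output multiplier for sector j is the column-j sum of the Leontief inverse (I − A)⁻¹ = adj(I−A) / det(I−A).
Column S of adj(I−A): (0.85, 0.30); det(I−A) = 0.6725.
m_S = (0.85 + 0.30) / 0.6725 = 1.15 / 0.6725 ≈ 1.710.

m_S = 1.710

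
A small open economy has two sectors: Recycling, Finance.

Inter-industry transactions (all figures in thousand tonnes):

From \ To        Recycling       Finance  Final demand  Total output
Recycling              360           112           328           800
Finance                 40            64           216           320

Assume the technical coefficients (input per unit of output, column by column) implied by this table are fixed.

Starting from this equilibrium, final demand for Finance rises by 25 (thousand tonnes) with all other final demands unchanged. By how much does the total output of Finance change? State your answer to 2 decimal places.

Δx_F = 32.54

Technical coefficients a_ij = z_ij / X_j:
  a_RR = 360/800 = 0.45, a_FR = 40/800 = 0.05
  a_RF = 112/320 = 0.35, a_FF = 64/320 = 0.20
I − A =
  [   0.55    -0.35]
  [  -0.05     0.80]
det(I−A) = (0.55)(0.80) − (-0.35)(-0.05) = 0.4225
adj(I−A) = [[0.80, 0.35], [0.05, 0.55]]
(I − A)⁻¹ = adj(I−A) / det(I−A) ≈
  [   1.8935     0.8284]
  [   0.1183     1.3018]
Δx = (I − A)⁻¹ Δd with Δd having +25 in the Finance component and 0 elsewhere.
So Δx_F = L_FF · (+25), where L_FF = adj(I−A)_FF / det(I−A) = 0.55 / 0.4225.
Δx_F = 0.55 × (+25) / 0.4225 = 13.75 / 0.4225 ≈ 32.54.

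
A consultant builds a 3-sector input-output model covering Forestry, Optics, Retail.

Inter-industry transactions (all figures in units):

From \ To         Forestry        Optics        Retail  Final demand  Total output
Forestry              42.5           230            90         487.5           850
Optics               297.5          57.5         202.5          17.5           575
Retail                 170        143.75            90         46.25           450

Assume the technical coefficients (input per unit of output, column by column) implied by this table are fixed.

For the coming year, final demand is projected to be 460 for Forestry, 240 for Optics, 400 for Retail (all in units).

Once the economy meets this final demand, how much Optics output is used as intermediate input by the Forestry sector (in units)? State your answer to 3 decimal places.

z_OF = 477.304

Technical coefficients a_ij = z_ij / X_j:
  a_FF = 42.5/850 = 0.05, a_OF = 297.5/850 = 0.35, a_RF = 170/850 = 0.20
  a_FO = 230/575 = 0.40, a_OO = 57.5/575 = 0.10, a_RO = 143.75/575 = 0.25
  a_FR = 90/450 = 0.20, a_OR = 202.5/450 = 0.45, a_RR = 90/450 = 0.20
I − A =
  [   0.95    -0.40    -0.20]
  [  -0.35     0.90    -0.45]
  [  -0.20    -0.25     0.80]
Cofactors of I−A, C_ij = (−1)^(i+j)·(minor ij) (rows/columns in the sector order above):
  C_11 = (0.90)(0.80) − (-0.45)(-0.25) = 0.6075
  C_12 = −[(-0.35)(0.80) − (-0.45)(-0.20)] = 0.3700
  C_13 = (-0.35)(-0.25) − (0.90)(-0.20) = 0.2675
  C_21 = −[(-0.40)(0.80) − (-0.20)(-0.25)] = 0.3700
  C_22 = (0.95)(0.80) − (-0.20)(-0.20) = 0.7200
  C_23 = −[(0.95)(-0.25) − (-0.40)(-0.20)] = 0.3175
  C_31 = (-0.40)(-0.45) − (-0.20)(0.90) = 0.3600
  C_32 = −[(0.95)(-0.45) − (-0.20)(-0.35)] = 0.4975
  C_33 = (0.95)(0.90) − (-0.40)(-0.35) = 0.7150
det(I−A) = Σ_j (I−A)_1j·C_1j = (0.95)(0.6075) + (-0.40)(0.3700) + (-0.20)(0.2675) = 0.375625
adj(I−A) = Cᵀ =
  [ 0.6075   0.3700   0.3600]
  [ 0.3700   0.7200   0.4975]
  [ 0.2675   0.3175   0.7150]
(I − A)⁻¹ = adj(I−A) / det(I−A) ≈
  [   1.6173     0.9850     0.9584]
  [   0.9850     1.9168     1.3245]
  [   0.7121     0.8453     1.9035]
First solve x = (I − A)⁻¹ d = adj(I−A)·d / det(I−A); in particular x_F = (0.6075·460 + 0.3700·240 + 0.3600·400) / 0.375625 = 512.25 / 0.375625 ≈ 1363.72712.
Intermediate flow from O to F: z_OF = a_OF · x_F = 0.35 × 512.25 / 0.375625 = 179.2875 / 0.375625 ≈ 477.304.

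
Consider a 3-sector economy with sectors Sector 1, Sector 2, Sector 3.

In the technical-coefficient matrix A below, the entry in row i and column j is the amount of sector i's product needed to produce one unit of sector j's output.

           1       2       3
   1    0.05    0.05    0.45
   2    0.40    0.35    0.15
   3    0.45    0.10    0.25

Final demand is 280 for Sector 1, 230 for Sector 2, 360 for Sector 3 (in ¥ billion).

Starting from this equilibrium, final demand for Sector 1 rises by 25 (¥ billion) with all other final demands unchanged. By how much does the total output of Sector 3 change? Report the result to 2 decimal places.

Δx_3 = 29.60

I − A =
  [   0.95    -0.05    -0.45]
  [  -0.40     0.65    -0.15]
  [  -0.45    -0.10     0.75]
Cofactors of I−A, C_ij = (−1)^(i+j)·(minor ij) (rows/columns in the sector order above):
  C_11 = (0.65)(0.75) − (-0.15)(-0.10) = 0.4725
  C_12 = −[(-0.40)(0.75) − (-0.15)(-0.45)] = 0.3675
  C_13 = (-0.40)(-0.10) − (0.65)(-0.45) = 0.3325
  C_21 = −[(-0.05)(0.75) − (-0.45)(-0.10)] = 0.0825
  C_22 = (0.95)(0.75) − (-0.45)(-0.45) = 0.5100
  C_23 = −[(0.95)(-0.10) − (-0.05)(-0.45)] = 0.1175
  C_31 = (-0.05)(-0.15) − (-0.45)(0.65) = 0.3000
  C_32 = −[(0.95)(-0.15) − (-0.45)(-0.40)] = 0.3225
  C_33 = (0.95)(0.65) − (-0.05)(-0.40) = 0.5975
det(I−A) = Σ_j (I−A)_1j·C_1j = (0.95)(0.4725) + (-0.05)(0.3675) + (-0.45)(0.3325) = 0.280875
adj(I−A) = Cᵀ =
  [ 0.4725   0.0825   0.3000]
  [ 0.3675   0.5100   0.3225]
  [ 0.3325   0.1175   0.5975]
(I − A)⁻¹ = adj(I−A) / det(I−A) ≈
  [   1.6822     0.2937     1.0681]
  [   1.3084     1.8158     1.1482]
  [   1.1838     0.4183     2.1273]
Δx = (I − A)⁻¹ Δd with Δd having +25 in the Sector 1 component and 0 elsewhere.
So Δx_3 = L_31 · (+25), where L_31 = adj(I−A)_31 / det(I−A) = 0.3325 / 0.280875.
Δx_3 = 0.3325 × (+25) / 0.280875 = 8.3125 / 0.280875 ≈ 29.60.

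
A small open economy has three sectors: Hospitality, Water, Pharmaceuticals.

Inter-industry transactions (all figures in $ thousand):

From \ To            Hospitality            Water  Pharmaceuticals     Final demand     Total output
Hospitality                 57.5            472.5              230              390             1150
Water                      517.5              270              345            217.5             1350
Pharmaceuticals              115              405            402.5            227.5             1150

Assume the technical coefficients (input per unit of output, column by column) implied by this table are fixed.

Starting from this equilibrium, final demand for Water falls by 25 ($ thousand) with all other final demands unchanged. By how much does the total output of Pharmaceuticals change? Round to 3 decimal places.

Δx_P = -31.667

Technical coefficients a_ij = z_ij / X_j:
  a_HH = 57.5/1150 = 0.05, a_WH = 517.5/1150 = 0.45, a_PH = 115/1150 = 0.10
  a_HW = 472.5/1350 = 0.35, a_WW = 270/1350 = 0.20, a_PW = 405/1350 = 0.30
  a_HP = 230/1150 = 0.20, a_WP = 345/1150 = 0.30, a_PP = 402.5/1150 = 0.35
I − A =
  [   0.95    -0.35    -0.20]
  [  -0.45     0.80    -0.30]
  [  -0.10    -0.30     0.65]
Cofactors of I−A, C_ij = (−1)^(i+j)·(minor ij) (rows/columns in the sector order above):
  C_11 = (0.80)(0.65) − (-0.30)(-0.30) = 0.4300
  C_12 = −[(-0.45)(0.65) − (-0.30)(-0.10)] = 0.3225
  C_13 = (-0.45)(-0.30) − (0.80)(-0.10) = 0.2150
  C_21 = −[(-0.35)(0.65) − (-0.20)(-0.30)] = 0.2875
  C_22 = (0.95)(0.65) − (-0.20)(-0.10) = 0.5975
  C_23 = −[(0.95)(-0.30) − (-0.35)(-0.10)] = 0.3200
  C_31 = (-0.35)(-0.30) − (-0.20)(0.80) = 0.2650
  C_32 = −[(0.95)(-0.30) − (-0.20)(-0.45)] = 0.3750
  C_33 = (0.95)(0.80) − (-0.35)(-0.45) = 0.6025
det(I−A) = Σ_j (I−A)_1j·C_1j = (0.95)(0.4300) + (-0.35)(0.3225) + (-0.20)(0.2150) = 0.252625
adj(I−A) = Cᵀ =
  [ 0.4300   0.2875   0.2650]
  [ 0.3225   0.5975   0.3750]
  [ 0.2150   0.3200   0.6025]
(I − A)⁻¹ = adj(I−A) / det(I−A) ≈
  [   1.7021     1.1381     1.0490]
  [   1.2766     2.3652     1.4844]
  [   0.8511     1.2667     2.3850]
Δx = (I − A)⁻¹ Δd with Δd having -25 in the Water component and 0 elsewhere.
So Δx_P = L_PW · (-25), where L_PW = adj(I−A)_PW / det(I−A) = 0.3200 / 0.252625.
Δx_P = 0.3200 × (-25) / 0.252625 = -8.00 / 0.252625 ≈ -31.667.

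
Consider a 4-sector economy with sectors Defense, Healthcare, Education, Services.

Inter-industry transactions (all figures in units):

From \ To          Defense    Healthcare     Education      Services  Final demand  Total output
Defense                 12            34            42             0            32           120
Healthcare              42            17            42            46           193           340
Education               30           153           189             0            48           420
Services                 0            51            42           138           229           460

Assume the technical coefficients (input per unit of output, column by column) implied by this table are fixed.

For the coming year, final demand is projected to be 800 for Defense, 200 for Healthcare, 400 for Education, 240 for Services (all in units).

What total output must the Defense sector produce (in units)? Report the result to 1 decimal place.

x_D = 1227.9

Technical coefficients a_ij = z_ij / X_j:
  a_DD = 12/120 = 0.10, a_HD = 42/120 = 0.35, a_ED = 30/120 = 0.25, a_SD = 0/120 = 0.00
  a_DH = 34/340 = 0.10, a_HH = 17/340 = 0.05, a_EH = 153/340 = 0.45, a_SH = 51/340 = 0.15
  a_DE = 42/420 = 0.10, a_HE = 42/420 = 0.10, a_EE = 189/420 = 0.45, a_SE = 42/420 = 0.10
  a_DS = 0/460 = 0.00, a_HS = 46/460 = 0.10, a_ES = 0/460 = 0.00, a_SS = 138/460 = 0.30
I − A =
  [   0.90    -0.10    -0.10     0.00]
  [  -0.35     0.95    -0.10    -0.10]
  [  -0.25    -0.45     0.55     0.00]
  [   0.00    -0.15    -0.10     0.70]
Compute the cofactors C_ij = (−1)^(i+j)·(3×3 minor ij) of I−A; the adjugate is their transpose:
adj(I−A) = Cᵀ =
  [ 0.321500   0.070000   0.073000   0.010000]
  [ 0.154750   0.329000   0.096500   0.047000]
  [ 0.272750   0.301000   0.560500   0.043000]
  [ 0.072125   0.113500   0.100750   0.368500]
det(I−A) = Σ_j (I−A)_1j·C_1j = (0.90)(0.321500) + (-0.10)(0.154750) + (-0.10)(0.272750) + (0.00)(0.072125) = 0.2466
(I − A)⁻¹ = adj(I−A) / det(I−A) ≈
  [   1.3037     0.2839     0.2960     0.0406]
  [   0.6275     1.3341     0.3913     0.1906]
  [   1.1060     1.2206     2.2729     0.1744]
  [   0.2925     0.4603     0.4086     1.4943]
x = (I − A)⁻¹ d = adj(I−A)·d / det(I−A), with det(I−A) = 0.2466:
  x_D = (0.321500·800 + 0.070000·200 + 0.073000·400 + 0.010000·240) / 0.2466 = 302.80 / 0.2466 ≈ 1227.9
  x_H = (0.154750·800 + 0.329000·200 + 0.096500·400 + 0.047000·240) / 0.2466 = 239.48 / 0.2466 ≈ 971.1
  x_E = (0.272750·800 + 0.301000·200 + 0.560500·400 + 0.043000·240) / 0.2466 = 512.92 / 0.2466 ≈ 2080.0
  x_S = (0.072125·800 + 0.113500·200 + 0.100750·400 + 0.368500·240) / 0.2466 = 209.14 / 0.2466 ≈ 848.1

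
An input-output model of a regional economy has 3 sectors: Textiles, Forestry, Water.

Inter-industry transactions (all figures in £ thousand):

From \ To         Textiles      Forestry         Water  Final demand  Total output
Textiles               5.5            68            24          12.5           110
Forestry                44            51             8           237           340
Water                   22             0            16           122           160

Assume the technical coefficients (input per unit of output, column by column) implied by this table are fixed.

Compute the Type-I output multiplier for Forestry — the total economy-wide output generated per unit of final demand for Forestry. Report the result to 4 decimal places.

m_2 = 1.6660

Technical coefficients a_ij = z_ij / X_j:
  a_11 = 5.5/110 = 0.05, a_21 = 44/110 = 0.40, a_31 = 22/110 = 0.20
  a_12 = 68/340 = 0.20, a_22 = 51/340 = 0.15, a_32 = 0/340 = 0.00
  a_13 = 24/160 = 0.15, a_23 = 8/160 = 0.05, a_33 = 16/160 = 0.10
I − A =
  [   0.95    -0.20    -0.15]
  [  -0.40     0.85    -0.05]
  [  -0.20     0.00     0.90]
Cofactors of I−A, C_ij = (−1)^(i+j)·(minor ij) (rows/columns in the sector order above):
  C_11 = (0.85)(0.90) − (-0.05)(0.00) = 0.7650
  C_12 = −[(-0.40)(0.90) − (-0.05)(-0.20)] = 0.3700
  C_13 = (-0.40)(0.00) − (0.85)(-0.20) = 0.1700
  C_21 = −[(-0.20)(0.90) − (-0.15)(0.00)] = 0.1800
  C_22 = (0.95)(0.90) − (-0.15)(-0.20) = 0.8250
  C_23 = −[(0.95)(0.00) − (-0.20)(-0.20)] = 0.0400
  C_31 = (-0.20)(-0.05) − (-0.15)(0.85) = 0.1375
  C_32 = −[(0.95)(-0.05) − (-0.15)(-0.40)] = 0.1075
  C_33 = (0.95)(0.85) − (-0.20)(-0.40) = 0.7275
det(I−A) = Σ_j (I−A)_1j·C_1j = (0.95)(0.7650) + (-0.20)(0.3700) + (-0.15)(0.1700) = 0.62725
adj(I−A) = Cᵀ =
  [ 0.7650   0.1800   0.1375]
  [ 0.3700   0.8250   0.1075]
  [ 0.1700   0.0400   0.7275]
(I − A)⁻¹ = adj(I−A) / det(I−A) ≈
  [   1.21961     0.28697     0.21921]
  [   0.58988     1.31527     0.17138]
  [   0.27102     0.06377     1.15982]
The output multiplier for sector j is the column-j sum of the Leontief inverse (I − A)⁻¹ = adj(I−A) / det(I−A).
Column 2 of adj(I−A): (0.1800, 0.8250, 0.0400); det(I−A) = 0.62725.
m_2 = (0.1800 + 0.8250 + 0.0400) / 0.62725 = 1.045 / 0.62725 ≈ 1.6660.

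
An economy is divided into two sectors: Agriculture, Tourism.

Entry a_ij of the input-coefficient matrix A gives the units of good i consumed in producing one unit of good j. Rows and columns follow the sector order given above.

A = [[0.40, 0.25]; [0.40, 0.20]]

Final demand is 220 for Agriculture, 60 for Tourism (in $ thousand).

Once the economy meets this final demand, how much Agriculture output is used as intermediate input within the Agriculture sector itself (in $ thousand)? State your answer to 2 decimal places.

z_11 = 201.05

I − A =
  [   0.60    -0.25]
  [  -0.40     0.80]
det(I−A) = (0.60)(0.80) − (-0.25)(-0.40) = 0.3800
adj(I−A) = [[0.80, 0.25], [0.40, 0.60]]
(I − A)⁻¹ = adj(I−A) / det(I−A) ≈
  [   2.1053     0.6579]
  [   1.0526     1.5789]
First solve x = (I − A)⁻¹ d = adj(I−A)·d / det(I−A); in particular x_1 = (0.80·220 + 0.25·60) / 0.3800 = 191.00 / 0.3800 ≈ 502.6316.
Intermediate flow from 1 to 1: z_11 = a_11 · x_1 = 0.40 × 191.00 / 0.3800 = 76.40 / 0.3800 ≈ 201.05.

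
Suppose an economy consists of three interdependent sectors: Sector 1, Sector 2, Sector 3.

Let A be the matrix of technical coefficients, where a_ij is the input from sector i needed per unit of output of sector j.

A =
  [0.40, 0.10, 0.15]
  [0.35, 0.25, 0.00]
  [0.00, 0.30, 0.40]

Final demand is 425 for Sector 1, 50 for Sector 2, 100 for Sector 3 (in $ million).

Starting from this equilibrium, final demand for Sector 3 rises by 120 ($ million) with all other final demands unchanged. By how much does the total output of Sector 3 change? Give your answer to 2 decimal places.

I − A =
  [   0.60    -0.10    -0.15]
  [  -0.35     0.75     0.00]
  [   0.00    -0.30     0.60]
Cofactors of I−A, C_ij = (−1)^(i+j)·(minor ij) (rows/columns in the sector order above):
  C_11 = (0.75)(0.60) − (0.00)(-0.30) = 0.4500
  C_12 = −[(-0.35)(0.60) − (0.00)(0.00)] = 0.2100
  C_13 = (-0.35)(-0.30) − (0.75)(0.00) = 0.1050
  C_21 = −[(-0.10)(0.60) − (-0.15)(-0.30)] = 0.1050
  C_22 = (0.60)(0.60) − (-0.15)(0.00) = 0.3600
  C_23 = −[(0.60)(-0.30) − (-0.10)(0.00)] = 0.1800
  C_31 = (-0.10)(0.00) − (-0.15)(0.75) = 0.1125
  C_32 = −[(0.60)(0.00) − (-0.15)(-0.35)] = 0.0525
  C_33 = (0.60)(0.75) − (-0.10)(-0.35) = 0.4150
det(I−A) = Σ_j (I−A)_1j·C_1j = (0.60)(0.4500) + (-0.10)(0.2100) + (-0.15)(0.1050) = 0.23325
adj(I−A) = Cᵀ =
  [ 0.4500   0.1050   0.1125]
  [ 0.2100   0.3600   0.0525]
  [ 0.1050   0.1800   0.4150]
(I − A)⁻¹ = adj(I−A) / det(I−A) ≈
  [   1.9293     0.4502     0.4823]
  [   0.9003     1.5434     0.2251]
  [   0.4502     0.7717     1.7792]
Δx = (I − A)⁻¹ Δd with Δd having +120 in the Sector 3 component and 0 elsewhere.
So Δx_3 = L_33 · (+120), where L_33 = adj(I−A)_33 / det(I−A) = 0.4150 / 0.23325.
Δx_3 = 0.4150 × (+120) / 0.23325 = 49.80 / 0.23325 ≈ 213.50.

Δx_3 = 213.50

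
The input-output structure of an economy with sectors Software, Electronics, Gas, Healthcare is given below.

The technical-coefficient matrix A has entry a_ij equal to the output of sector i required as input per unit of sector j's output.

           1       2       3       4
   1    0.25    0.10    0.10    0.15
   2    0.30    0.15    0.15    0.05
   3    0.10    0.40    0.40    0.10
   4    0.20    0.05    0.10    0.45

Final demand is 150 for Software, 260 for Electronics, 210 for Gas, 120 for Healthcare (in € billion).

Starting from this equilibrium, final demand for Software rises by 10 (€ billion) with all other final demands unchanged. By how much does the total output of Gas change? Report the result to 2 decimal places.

I − A =
  [   0.75    -0.10    -0.10    -0.15]
  [  -0.30     0.85    -0.15    -0.05]
  [  -0.10    -0.40     0.60    -0.10]
  [  -0.20    -0.05    -0.10     0.55]
Compute the cofactors C_ij = (−1)^(i+j)·(3×3 minor ij) of I−A; the adjugate is their transpose:
adj(I−A) = Cᵀ =
  [ 0.234750   0.065000   0.069125   0.082500]
  [ 0.113750   0.213000   0.083125   0.065500]
  [ 0.135000   0.165000   0.303500   0.107000]
  [ 0.120250   0.073000   0.087875   0.297500]
det(I−A) = Σ_j (I−A)_1j·C_1j = (0.75)(0.234750) + (-0.10)(0.113750) + (-0.10)(0.135000) + (-0.15)(0.120250) = 0.13315
(I − A)⁻¹ = adj(I−A) / det(I−A) ≈
  [   1.7630     0.4882     0.5192     0.6196]
  [   0.8543     1.5997     0.6243     0.4919]
  [   1.0139     1.2392     2.2794     0.8036]
  [   0.9031     0.5483     0.6600     2.2343]
Δx = (I − A)⁻¹ Δd with Δd having +10 in the Software component and 0 elsewhere.
So Δx_3 = L_31 · (+10), where L_31 = adj(I−A)_31 / det(I−A) = 0.135000 / 0.13315.
Δx_3 = 0.135000 × (+10) / 0.13315 = 1.35 / 0.13315 ≈ 10.14.

Δx_3 = 10.14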